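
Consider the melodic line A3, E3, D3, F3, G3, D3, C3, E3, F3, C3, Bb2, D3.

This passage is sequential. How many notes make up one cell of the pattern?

There are 12 notes; a 4-note unit gives 3 cells:
A3 E3 D3 F3 | G3 D3 C3 E3 | F3 C3 Bb2 D3
Every group is a transposition down a 2nd of the one before; no shorter unit works.

4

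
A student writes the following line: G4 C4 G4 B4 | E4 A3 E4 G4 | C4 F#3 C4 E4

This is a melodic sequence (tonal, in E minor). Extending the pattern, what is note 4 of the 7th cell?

Grouping in 4s, the 4th note of each cell is B4, G4, E4.
Carrying that down a 3rd forward: C4 → A3 → F#3 → D3.

D3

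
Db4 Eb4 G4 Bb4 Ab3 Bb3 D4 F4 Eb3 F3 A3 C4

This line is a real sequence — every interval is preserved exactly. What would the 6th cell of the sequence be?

The 4-note cells begin on Db4, Ab3, Eb3 — each down a 4th from the last.
Extending down a 4th: Bb2 → F2 → C2.
From C2 the exact shape gives C2 D2 F#2 A2.

C2 D2 F#2 A2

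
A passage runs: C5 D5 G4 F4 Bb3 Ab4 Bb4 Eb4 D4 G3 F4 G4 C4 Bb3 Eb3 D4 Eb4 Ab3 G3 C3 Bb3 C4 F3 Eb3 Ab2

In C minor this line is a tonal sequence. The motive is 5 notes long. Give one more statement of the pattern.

Taking 5-note groups, the heads are C5, Ab4, F4, D4, Bb3: the pattern moves down a 3rd.
Statement 6 starts on G3 and keeps the same diatonic contour: G3 Ab3 D3 C3 F2.

G3 Ab3 D3 C3 F2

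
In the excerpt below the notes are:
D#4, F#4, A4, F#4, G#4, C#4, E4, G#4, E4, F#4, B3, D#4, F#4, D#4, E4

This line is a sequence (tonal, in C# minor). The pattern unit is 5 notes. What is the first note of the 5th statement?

G#3

Taking 5-note groups, the heads are D#4, C#4, B3: the pattern moves down a 2nd.
Continuing: A3 → G#3. Statement 5 starts on G#3.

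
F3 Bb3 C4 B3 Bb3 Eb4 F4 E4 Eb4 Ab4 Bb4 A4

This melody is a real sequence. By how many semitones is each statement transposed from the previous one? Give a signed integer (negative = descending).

Unit = 4 notes; the statements start on F3, Bb3, Eb4, moving up a 4th each time.
F3 to Bb3 spans +5 semitones.

5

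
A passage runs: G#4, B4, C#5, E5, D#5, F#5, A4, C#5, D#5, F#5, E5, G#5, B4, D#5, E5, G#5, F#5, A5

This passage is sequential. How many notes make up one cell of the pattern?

6

18 notes total. Splitting into 3 groups of 6:
G#4 B4 C#5 E5 D#5 F#5 | A4 C#5 D#5 F#5 E5 G#5 | B4 D#5 E5 G#5 F#5 A5
That's a consistent up a 2nd shift per cell, and no other grouping gives one.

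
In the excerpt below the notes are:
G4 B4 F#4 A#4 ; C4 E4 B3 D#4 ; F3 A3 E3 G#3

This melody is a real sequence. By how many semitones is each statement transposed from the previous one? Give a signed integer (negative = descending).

-7

The 4-note cells begin on G4, C4, F3 — each down a 5th from the last.
G4 to C4 spans -7 semitones.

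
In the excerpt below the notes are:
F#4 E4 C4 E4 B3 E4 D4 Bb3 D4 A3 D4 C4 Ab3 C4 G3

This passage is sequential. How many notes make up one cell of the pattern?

5

There are 15 notes; a 5-note unit gives 3 cells:
F#4 E4 C4 E4 B3 | E4 D4 Bb3 D4 A3 | D4 C4 Ab3 C4 G3
Every group is a transposition down a 2nd of the one before; no shorter unit works.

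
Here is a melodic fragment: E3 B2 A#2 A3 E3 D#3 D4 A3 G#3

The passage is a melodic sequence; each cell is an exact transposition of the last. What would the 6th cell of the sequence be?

F5 C5 B4

Taking 3-note groups, the heads are E3, A3, D4: the pattern moves up a 4th.
Carrying on: G4 → C5 → F5.
From F5 the exact shape gives F5 C5 B4.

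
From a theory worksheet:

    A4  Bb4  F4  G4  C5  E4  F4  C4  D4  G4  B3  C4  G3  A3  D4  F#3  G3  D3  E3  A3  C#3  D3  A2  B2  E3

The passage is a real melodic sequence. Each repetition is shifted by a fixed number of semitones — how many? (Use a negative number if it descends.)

With a 5-note motive the entries are A4, E4, B3, F#3, C#3, each down a 4th from the previous.
A4 to E4 spans -5 semitones.

-5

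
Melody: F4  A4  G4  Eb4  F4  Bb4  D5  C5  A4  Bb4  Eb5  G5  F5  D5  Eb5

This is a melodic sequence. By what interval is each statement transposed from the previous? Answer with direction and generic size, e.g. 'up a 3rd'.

The 5-note cells begin on F4, Bb4, Eb5 — each up a 4th from the last.
F4 to Bb4 is up a 4th.

up a 4th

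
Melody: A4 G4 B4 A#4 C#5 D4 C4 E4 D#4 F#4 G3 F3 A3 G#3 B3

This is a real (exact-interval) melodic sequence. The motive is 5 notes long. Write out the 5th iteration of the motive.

The 5-note cells begin on A4, D4, G3 — each down a 5th from the last.
Continuing the starts: C3 → F2.
So cell 5 is F2 Eb2 G2 F#2 A2.

F2 Eb2 G2 F#2 A2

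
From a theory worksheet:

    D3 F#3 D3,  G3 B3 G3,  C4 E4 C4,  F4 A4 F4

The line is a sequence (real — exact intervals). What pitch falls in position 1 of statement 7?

The unit is 3 notes. Position-1 pitches of the 4 shown cells: D3, G3, C4, F4.
Carrying that up a 4th forward: Bb4 → Eb5 → Ab5.

Ab5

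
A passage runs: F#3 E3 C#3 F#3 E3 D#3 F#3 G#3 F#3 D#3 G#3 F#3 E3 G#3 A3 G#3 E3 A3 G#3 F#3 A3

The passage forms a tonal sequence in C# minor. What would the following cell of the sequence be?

B3 A3 F#3 B3 A3 G#3 B3

Unit = 7 notes; the statements start on F#3, G#3, A3, moving up a 2nd each time.
So cell 4 is B3 A3 F#3 B3 A3 G#3 B3.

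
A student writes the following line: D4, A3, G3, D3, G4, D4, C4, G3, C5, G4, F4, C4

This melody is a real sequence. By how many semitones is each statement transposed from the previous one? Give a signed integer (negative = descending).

Unit = 4 notes; the statements start on D4, G4, C5, moving up a 4th each time.
Counting half-steps from D4 to G4: 5.

5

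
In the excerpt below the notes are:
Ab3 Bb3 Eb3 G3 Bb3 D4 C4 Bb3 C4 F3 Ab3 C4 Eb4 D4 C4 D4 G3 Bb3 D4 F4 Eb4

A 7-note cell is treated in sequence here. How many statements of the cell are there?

3

21 notes in groups of 7 gives 21/7 = 3 statements.
Starts: Ab3, Bb3, C4 — each up a 2nd.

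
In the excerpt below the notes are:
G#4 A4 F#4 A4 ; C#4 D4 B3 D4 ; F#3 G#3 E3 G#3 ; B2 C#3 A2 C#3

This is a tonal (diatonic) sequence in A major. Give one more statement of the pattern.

With a 4-note motive the entries are G#4, C#4, F#3, B2, each down a 5th from the previous.
So cell 5 is E2 F#2 D2 F#2.

E2 F#2 D2 F#2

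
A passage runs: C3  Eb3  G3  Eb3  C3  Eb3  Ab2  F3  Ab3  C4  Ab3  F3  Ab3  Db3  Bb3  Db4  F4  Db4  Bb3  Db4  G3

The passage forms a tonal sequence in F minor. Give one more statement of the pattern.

Eb4 G4 Bb4 G4 Eb4 G4 C4

The 7-note cells begin on C3, F3, Bb3 — each up a 4th from the last.
From Eb4 the diatonic shape gives Eb4 G4 Bb4 G4 Eb4 G4 C4.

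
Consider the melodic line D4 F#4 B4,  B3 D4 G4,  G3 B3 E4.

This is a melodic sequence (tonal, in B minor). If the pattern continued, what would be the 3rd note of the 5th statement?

Grouping in 3s, the 3rd note of each cell is B4, G4, E4.
Carrying that down a 3rd forward: C#4 → A3.

A3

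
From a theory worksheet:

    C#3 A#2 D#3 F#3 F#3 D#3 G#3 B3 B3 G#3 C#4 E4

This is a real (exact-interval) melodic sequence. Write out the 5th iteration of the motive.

Unit = 4 notes; the statements start on C#3, F#3, B3, moving up a 4th each time.
Extending up a 4th: E4 → A4.
From A4 the exact shape gives A4 F#4 B4 D5.

A4 F#4 B4 D5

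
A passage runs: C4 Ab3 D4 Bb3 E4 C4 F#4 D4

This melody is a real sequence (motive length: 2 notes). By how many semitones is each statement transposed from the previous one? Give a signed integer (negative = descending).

Unit = 2 notes; the statements start on C4, D4, E4, F#4, moving up a 2nd each time.
C4→D4 is 62 − 60 = 2 semitones.

2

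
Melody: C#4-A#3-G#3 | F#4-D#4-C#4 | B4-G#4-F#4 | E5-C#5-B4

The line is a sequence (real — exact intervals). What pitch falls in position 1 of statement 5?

A5

Grouping in 3s, the 1st note of each cell is C#4, F#4, B4, E5.
One more up a 4th gives A5.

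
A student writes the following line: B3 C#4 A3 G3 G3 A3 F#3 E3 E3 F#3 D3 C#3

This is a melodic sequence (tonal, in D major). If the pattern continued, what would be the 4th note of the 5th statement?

F#2

The unit is 4 notes. Position-4 pitches of the 3 shown cells: G3, E3, C#3.
Carrying that down a 3rd forward: A2 → F#2.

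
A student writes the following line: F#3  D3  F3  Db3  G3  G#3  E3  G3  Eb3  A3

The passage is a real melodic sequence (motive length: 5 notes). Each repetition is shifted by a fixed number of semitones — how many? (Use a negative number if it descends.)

2

With a 5-note motive the entries are F#3, G#3, each up a 2nd from the previous.
Counting half-steps from F#3 to G#3: 2.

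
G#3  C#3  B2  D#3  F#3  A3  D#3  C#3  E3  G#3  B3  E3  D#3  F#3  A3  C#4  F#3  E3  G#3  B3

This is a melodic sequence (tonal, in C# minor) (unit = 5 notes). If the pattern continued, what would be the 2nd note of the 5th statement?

The unit is 5 notes. Position-2 pitches of the 4 shown cells: C#3, D#3, E3, F#3.
From F#3, up a 2nd gives G#3.

G#3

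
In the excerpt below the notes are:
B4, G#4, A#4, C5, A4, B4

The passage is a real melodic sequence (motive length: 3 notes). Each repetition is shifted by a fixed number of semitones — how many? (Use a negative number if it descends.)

The 3-note cells begin on B4, C5 — each up a 2nd from the last.
B4 to C5 spans +1 semitones.

1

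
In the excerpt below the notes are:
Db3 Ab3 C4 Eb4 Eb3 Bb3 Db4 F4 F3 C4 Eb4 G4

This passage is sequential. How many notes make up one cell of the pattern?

4

There are 12 notes; a 4-note unit gives 3 cells:
Db3 Ab3 C4 Eb4 | Eb3 Bb3 Db4 F4 | F3 C4 Eb4 G4
Every group is a transposition up a 2nd of the one before; no shorter unit works.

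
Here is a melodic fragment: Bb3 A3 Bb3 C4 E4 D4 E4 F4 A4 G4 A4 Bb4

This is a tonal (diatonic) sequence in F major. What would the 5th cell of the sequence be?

G5 F5 G5 A5

Taking 4-note groups, the heads are Bb3, E4, A4: the pattern moves up a 4th.
Extending up a 4th: D5 → G5.
From G5 the diatonic shape gives G5 F5 G5 A5.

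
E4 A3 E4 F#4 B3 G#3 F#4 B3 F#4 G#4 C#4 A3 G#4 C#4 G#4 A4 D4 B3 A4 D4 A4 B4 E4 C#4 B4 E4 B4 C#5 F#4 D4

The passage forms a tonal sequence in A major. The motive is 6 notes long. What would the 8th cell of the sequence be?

E5 A4 E5 F#5 B4 G#4

With a 6-note motive the entries are E4, F#4, G#4, A4, B4, each up a 2nd from the previous.
Carrying on: C#5 → D5 → E5.
So cell 8 is E5 A4 E5 F#5 B4 G#4.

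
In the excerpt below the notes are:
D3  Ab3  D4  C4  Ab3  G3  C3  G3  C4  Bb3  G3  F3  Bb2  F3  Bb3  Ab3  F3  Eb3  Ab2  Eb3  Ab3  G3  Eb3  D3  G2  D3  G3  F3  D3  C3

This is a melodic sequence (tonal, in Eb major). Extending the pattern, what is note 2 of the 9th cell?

With 6-note cells, note 2 of each statement runs Ab3, G3, F3, Eb3, D3.
Extending down a 2nd: C3 → Bb2 → Ab2 → G2.

G2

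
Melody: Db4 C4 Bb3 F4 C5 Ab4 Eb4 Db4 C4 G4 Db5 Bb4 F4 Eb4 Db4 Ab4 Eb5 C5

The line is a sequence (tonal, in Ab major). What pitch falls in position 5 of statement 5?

With 6-note cells, note 5 of each statement runs C5, Db5, Eb5.
Extending up a 2nd: F5 → G5.

G5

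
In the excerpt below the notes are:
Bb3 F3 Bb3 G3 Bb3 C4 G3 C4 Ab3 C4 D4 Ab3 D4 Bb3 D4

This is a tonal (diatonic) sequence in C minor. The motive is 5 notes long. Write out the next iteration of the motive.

Taking 5-note groups, the heads are Bb3, C4, D4: the pattern moves up a 2nd.
From Eb4 the diatonic shape gives Eb4 Bb3 Eb4 C4 Eb4.

Eb4 Bb3 Eb4 C4 Eb4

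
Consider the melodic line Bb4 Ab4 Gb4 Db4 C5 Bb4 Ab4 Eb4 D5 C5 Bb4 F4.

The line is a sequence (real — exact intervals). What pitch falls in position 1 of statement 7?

A#5

The unit is 4 notes. Position-1 pitches of the 3 shown cells: Bb4, C5, D5.
Carrying that up a 2nd forward: E5 → F#5 → G#5 → A#5.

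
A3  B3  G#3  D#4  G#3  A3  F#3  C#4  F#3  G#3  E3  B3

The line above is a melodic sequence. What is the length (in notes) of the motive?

4

12 notes total. Splitting into 3 groups of 4:
A3 B3 G#3 D#4 | G#3 A3 F#3 C#4 | F#3 G#3 E3 B3
That's a consistent down a 2nd shift per cell, and no other grouping gives one.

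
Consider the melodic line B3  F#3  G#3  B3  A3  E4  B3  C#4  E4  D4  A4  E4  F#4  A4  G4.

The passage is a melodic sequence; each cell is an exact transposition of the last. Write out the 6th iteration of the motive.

C6 G5 A5 C6 Bb5

With a 5-note motive the entries are B3, E4, A4, each up a 4th from the previous.
Continuing the starts: D5 → G5 → C6.
From C6 the exact shape gives C6 G5 A5 C6 Bb5.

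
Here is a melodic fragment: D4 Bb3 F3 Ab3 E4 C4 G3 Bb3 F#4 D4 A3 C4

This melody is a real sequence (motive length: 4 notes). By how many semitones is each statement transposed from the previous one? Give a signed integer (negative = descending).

Unit = 4 notes; the statements start on D4, E4, F#4, moving up a 2nd each time.
D4→E4 is 64 − 62 = 2 semitones.

2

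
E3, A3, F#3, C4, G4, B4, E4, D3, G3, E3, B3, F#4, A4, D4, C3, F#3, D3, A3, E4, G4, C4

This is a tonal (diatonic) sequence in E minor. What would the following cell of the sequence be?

The 7-note cells begin on E3, D3, C3 — each down a 2nd from the last.
From B2 the diatonic shape gives B2 E3 C3 G3 D4 F#4 B3.

B2 E3 C3 G3 D4 F#4 B3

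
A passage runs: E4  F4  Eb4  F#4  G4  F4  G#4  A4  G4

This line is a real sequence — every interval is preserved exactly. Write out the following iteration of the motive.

The 3-note cells begin on E4, F#4, G#4 — each up a 2nd from the last.
So cell 4 is A#4 B4 A4.

A#4 B4 A4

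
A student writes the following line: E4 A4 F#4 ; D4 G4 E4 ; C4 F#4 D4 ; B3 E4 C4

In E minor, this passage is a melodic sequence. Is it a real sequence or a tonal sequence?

tonal

Every note is diatonic to E minor.
Cell 1 has +5 semitones from note 1 to 2, but cell 3 has +6 — the interval quality changes while the contour stays the same, which is the hallmark of a tonal sequence.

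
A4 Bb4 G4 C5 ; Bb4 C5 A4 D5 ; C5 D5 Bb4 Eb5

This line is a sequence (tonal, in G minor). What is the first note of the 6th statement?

F5

Taking 4-note groups, the heads are A4, Bb4, C5: the pattern moves up a 2nd.
Continuing: D5 → Eb5 → F5. Statement 6 starts on F5.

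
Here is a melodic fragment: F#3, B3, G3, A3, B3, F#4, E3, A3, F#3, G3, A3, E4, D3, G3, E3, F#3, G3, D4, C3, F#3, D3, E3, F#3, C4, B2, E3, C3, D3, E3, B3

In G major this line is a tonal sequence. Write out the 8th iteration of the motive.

The 6-note cells begin on F#3, E3, D3, C3, B2 — each down a 2nd from the last.
Extending down a 2nd: A2 → G2 → F#2.
From F#2 the diatonic shape gives F#2 B2 G2 A2 B2 F#3.

F#2 B2 G2 A2 B2 F#3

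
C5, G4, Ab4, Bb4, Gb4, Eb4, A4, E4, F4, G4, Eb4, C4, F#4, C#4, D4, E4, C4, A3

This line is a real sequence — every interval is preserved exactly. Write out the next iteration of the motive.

With a 6-note motive the entries are C5, A4, F#4, each down a 3rd from the previous.
Statement 4 starts on D#4 and keeps the same exact contour: D#4 A#3 B3 C#4 A3 F#3.

D#4 A#3 B3 C#4 A3 F#3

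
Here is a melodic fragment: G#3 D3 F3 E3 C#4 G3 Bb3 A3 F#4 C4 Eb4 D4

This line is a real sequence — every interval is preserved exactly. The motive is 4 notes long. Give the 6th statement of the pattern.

A5 Eb5 Gb5 F5

The 4-note cells begin on G#3, C#4, F#4 — each up a 4th from the last.
Continuing the starts: B4 → E5 → A5.
From A5 the exact shape gives A5 Eb5 Gb5 F5.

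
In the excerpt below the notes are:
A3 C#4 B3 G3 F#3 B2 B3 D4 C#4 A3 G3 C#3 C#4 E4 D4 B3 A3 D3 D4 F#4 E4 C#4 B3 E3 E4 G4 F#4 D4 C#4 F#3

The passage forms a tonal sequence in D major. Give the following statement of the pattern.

F#4 A4 G4 E4 D4 G3

With a 6-note motive the entries are A3, B3, C#4, D4, E4, each up a 2nd from the previous.
Statement 6 starts on F#4 and keeps the same diatonic contour: F#4 A4 G4 E4 D4 G3.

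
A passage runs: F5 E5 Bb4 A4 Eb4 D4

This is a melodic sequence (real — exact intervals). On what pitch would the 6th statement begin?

Gb2

Unit = 2 notes; the statements start on F5, Bb4, Eb4, moving down a 5th each time.
Extending the heads down a 5th: Ab3 → Db3 → Gb2.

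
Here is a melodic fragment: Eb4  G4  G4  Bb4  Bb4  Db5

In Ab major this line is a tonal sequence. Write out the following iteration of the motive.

Unit = 2 notes; the statements start on Eb4, G4, Bb4, moving up a 3rd each time.
From Db5 the diatonic shape gives Db5 F5.

Db5 F5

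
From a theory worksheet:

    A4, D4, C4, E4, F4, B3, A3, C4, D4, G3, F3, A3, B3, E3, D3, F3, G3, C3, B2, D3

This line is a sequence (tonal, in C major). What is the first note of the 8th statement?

A2

Unit = 4 notes; the statements start on A4, F4, D4, B3, G3, moving down a 3rd each time.
Extending the heads down a 3rd: E3 → C3 → A2.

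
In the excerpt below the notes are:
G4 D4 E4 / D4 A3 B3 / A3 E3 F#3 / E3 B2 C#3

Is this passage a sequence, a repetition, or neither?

Each 3-note cell is the previous one transposed down a 4th.

sequence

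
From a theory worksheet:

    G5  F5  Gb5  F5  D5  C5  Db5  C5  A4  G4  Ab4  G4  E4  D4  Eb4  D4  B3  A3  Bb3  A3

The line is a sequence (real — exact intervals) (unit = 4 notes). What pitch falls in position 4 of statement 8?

F#2

Grouping in 4s, the 4th note of each cell is F5, C5, G4, D4, A3.
Carrying that down a 4th forward: E3 → B2 → F#2.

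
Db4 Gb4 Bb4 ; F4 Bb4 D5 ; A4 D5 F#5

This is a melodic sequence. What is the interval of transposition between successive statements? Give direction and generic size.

With a 3-note motive the entries are Db4, F4, A4, each up a 3rd from the previous.
Db4 to F4 is up a 3rd.

up a 3rd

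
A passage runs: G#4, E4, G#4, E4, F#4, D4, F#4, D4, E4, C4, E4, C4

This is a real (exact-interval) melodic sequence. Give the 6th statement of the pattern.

Bb3 Gb3 Bb3 Gb3

Taking 4-note groups, the heads are G#4, F#4, E4: the pattern moves down a 2nd.
Extending down a 2nd: D4 → C4 → Bb3.
So cell 6 is Bb3 Gb3 Bb3 Gb3.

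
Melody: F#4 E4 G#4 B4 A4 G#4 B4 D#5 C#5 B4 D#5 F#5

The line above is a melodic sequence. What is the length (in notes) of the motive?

4

There are 12 notes; a 4-note unit gives 3 cells:
F#4 E4 G#4 B4 | A4 G#4 B4 D#5 | C#5 B4 D#5 F#5
Each cell is the previous one up a 3rd — so the unit is 4 notes.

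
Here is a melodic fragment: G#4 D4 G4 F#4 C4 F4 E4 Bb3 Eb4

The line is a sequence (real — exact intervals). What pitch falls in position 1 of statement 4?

D4

Grouping in 3s, the 1st note of each cell is G#4, F#4, E4.
From E4, down a 2nd gives D4.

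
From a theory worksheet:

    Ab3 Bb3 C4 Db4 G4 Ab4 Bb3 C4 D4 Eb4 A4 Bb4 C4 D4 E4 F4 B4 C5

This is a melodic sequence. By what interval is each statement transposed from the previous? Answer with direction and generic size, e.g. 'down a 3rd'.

Taking 6-note groups, the heads are Ab3, Bb3, C4: the pattern moves up a 2nd.
From Ab3 to Bb3: up a 2nd.

up a 2nd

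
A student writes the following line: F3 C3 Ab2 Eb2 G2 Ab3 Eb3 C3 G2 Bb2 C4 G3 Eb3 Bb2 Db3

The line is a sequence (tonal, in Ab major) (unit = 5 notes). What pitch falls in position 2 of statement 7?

Grouping in 5s, the 2nd note of each cell is C3, Eb3, G3.
Extending up a 3rd: Bb3 → Db4 → F4 → Ab4.

Ab4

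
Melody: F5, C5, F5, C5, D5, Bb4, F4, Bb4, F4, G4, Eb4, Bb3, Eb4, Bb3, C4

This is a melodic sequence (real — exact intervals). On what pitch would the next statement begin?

With a 5-note motive the entries are F5, Bb4, Eb4, each down a 5th from the previous.
One more step down a 5th gives Ab3.

Ab3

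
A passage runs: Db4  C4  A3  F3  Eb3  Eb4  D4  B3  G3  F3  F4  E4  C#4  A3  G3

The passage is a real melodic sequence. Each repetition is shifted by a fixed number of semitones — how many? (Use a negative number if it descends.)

With a 5-note motive the entries are Db4, Eb4, F4, each up a 2nd from the previous.
Counting half-steps from Db4 to Eb4: 2.

2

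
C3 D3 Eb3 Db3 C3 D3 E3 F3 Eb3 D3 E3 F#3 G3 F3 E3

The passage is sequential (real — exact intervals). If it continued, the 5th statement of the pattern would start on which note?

G#3

Unit = 5 notes; the statements start on C3, D3, E3, moving up a 2nd each time.
Continuing: F#3 → G#3. Statement 5 starts on G#3.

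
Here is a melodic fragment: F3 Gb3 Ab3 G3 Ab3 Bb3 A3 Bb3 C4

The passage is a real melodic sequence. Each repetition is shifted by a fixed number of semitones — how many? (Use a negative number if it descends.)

Taking 3-note groups, the heads are F3, G3, A3: the pattern moves up a 2nd.
F3→G3 is 55 − 53 = 2 semitones.

2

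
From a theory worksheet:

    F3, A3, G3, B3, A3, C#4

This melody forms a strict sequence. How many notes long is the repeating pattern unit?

There are 6 notes; a 2-note unit gives 3 cells:
F3 A3 | G3 B3 | A3 C#4
Every group is a transposition up a 2nd of the one before; no shorter unit works.

2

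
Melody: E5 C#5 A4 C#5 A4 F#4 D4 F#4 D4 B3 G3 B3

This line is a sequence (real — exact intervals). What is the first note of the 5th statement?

Unit = 4 notes; the statements start on E5, A4, D4, moving down a 5th each time.
Continuing: G3 → C3. Statement 5 starts on C3.

C3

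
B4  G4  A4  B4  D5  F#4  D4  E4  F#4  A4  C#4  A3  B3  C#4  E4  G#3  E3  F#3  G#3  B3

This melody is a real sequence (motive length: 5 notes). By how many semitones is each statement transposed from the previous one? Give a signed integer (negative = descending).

-5

Taking 5-note groups, the heads are B4, F#4, C#4, G#3: the pattern moves down a 4th.
B4→F#4 is 66 − 71 = -5 semitones.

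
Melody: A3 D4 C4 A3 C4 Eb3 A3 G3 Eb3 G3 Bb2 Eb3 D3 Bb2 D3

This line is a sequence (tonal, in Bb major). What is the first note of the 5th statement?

With a 5-note motive the entries are A3, Eb3, Bb2, each down a 4th from the previous.
Continuing: F2 → C2. Statement 5 starts on C2.

C2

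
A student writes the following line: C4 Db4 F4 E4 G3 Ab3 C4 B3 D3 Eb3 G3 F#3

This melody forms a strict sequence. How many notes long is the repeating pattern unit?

4

Try groups of 4 (3 cells in 12 notes):
C4 Db4 F4 E4 | G3 Ab3 C4 B3 | D3 Eb3 G3 F#3
Each cell is the previous one down a 4th — so the unit is 4 notes.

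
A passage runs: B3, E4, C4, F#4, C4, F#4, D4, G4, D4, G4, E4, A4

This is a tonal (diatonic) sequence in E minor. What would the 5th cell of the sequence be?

F#4 B4 G4 C5

The 4-note cells begin on B3, C4, D4 — each up a 2nd from the last.
Extending up a 2nd: E4 → F#4.
Statement 5 starts on F#4 and keeps the same diatonic contour: F#4 B4 G4 C5.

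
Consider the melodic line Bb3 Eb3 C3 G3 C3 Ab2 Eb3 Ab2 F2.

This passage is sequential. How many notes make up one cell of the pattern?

3

9 notes total. Splitting into 3 groups of 3:
Bb3 Eb3 C3 | G3 C3 Ab2 | Eb3 Ab2 F2
Every group is a transposition down a 3rd of the one before; no shorter unit works.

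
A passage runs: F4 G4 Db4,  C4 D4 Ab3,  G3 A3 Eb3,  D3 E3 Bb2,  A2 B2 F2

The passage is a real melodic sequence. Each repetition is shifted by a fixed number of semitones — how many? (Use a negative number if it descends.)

The 3-note cells begin on F4, C4, G3, D3, A2 — each down a 4th from the last.
F4 to C4 spans -5 semitones.

-5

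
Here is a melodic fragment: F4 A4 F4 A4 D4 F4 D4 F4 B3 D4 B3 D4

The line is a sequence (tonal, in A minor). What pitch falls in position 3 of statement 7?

With 4-note cells, note 3 of each statement runs F4, D4, B3.
Carrying that down a 3rd forward: G3 → E3 → C3 → A2.

A2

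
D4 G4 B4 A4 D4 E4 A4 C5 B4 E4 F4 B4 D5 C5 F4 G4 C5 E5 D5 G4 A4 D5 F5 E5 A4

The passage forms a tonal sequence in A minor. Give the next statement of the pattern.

B4 E5 G5 F5 B4

With a 5-note motive the entries are D4, E4, F4, G4, A4, each up a 2nd from the previous.
So cell 6 is B4 E5 G5 F5 B4.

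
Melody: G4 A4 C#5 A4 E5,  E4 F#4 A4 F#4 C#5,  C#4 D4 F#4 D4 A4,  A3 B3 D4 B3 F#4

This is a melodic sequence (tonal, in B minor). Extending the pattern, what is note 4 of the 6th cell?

E3

With 5-note cells, note 4 of each statement runs A4, F#4, D4, B3.
Extending down a 3rd: G3 → E3.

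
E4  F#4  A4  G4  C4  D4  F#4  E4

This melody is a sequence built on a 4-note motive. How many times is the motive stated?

8 notes in groups of 4 gives 8/4 = 2 statements.
Starts: E4, C4 — each down a 3rd.

2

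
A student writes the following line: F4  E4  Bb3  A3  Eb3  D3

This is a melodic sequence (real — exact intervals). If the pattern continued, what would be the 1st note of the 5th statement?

Db2

Grouping in 2s, the 1st note of each cell is F4, Bb3, Eb3.
Extending down a 5th: Ab2 → Db2.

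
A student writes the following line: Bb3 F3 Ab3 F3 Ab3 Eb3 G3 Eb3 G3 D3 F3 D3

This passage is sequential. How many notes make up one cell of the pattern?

Try groups of 4 (3 cells in 12 notes):
Bb3 F3 Ab3 F3 | Ab3 Eb3 G3 Eb3 | G3 D3 F3 D3
That's a consistent down a 2nd shift per cell, and no other grouping gives one.

4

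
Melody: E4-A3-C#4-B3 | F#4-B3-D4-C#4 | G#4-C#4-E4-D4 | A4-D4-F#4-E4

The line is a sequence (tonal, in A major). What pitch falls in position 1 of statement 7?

With 4-note cells, note 1 of each statement runs E4, F#4, G#4, A4.
Each moves up a 2nd. Continuing: B4 → C#5 → D5.

D5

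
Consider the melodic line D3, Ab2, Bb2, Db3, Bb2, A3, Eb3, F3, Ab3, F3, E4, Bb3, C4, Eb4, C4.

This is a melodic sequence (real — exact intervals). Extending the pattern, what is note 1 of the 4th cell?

B4

Grouping in 5s, the 1st note of each cell is D3, A3, E4.
From E4, up a 5th gives B4.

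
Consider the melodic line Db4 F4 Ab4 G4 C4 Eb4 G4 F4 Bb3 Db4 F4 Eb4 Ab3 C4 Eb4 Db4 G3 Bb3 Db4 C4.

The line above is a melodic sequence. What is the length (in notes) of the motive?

4

Try groups of 4 (5 cells in 20 notes):
Db4 F4 Ab4 G4 | C4 Eb4 G4 F4 | Bb3 Db4 F4 Eb4 | Ab3 C4 Eb4 Db4 | G3 Bb3 Db4 C4
Each cell is the previous one down a 2nd — so the unit is 4 notes.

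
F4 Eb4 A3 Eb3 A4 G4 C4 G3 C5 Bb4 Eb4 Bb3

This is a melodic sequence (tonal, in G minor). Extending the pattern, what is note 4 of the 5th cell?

Grouping in 4s, the 4th note of each cell is Eb3, G3, Bb3.
Extending up a 3rd: D4 → F4.

F4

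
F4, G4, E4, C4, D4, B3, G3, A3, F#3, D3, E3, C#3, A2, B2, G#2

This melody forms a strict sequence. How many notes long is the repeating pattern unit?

3

Try groups of 3 (5 cells in 15 notes):
F4 G4 E4 | C4 D4 B3 | G3 A3 F#3 | D3 E3 C#3 | A2 B2 G#2
Every group is a transposition down a 4th of the one before; no shorter unit works.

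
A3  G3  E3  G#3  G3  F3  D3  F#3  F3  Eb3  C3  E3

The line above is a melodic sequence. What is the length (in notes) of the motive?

12 notes total. Splitting into 3 groups of 4:
A3 G3 E3 G#3 | G3 F3 D3 F#3 | F3 Eb3 C3 E3
Every group is a transposition down a 2nd of the one before; no shorter unit works.

4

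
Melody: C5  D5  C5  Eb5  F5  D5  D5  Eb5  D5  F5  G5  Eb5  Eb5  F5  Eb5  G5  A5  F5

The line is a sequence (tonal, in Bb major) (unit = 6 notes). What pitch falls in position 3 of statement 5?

With 6-note cells, note 3 of each statement runs C5, D5, Eb5.
Carrying that up a 2nd forward: F5 → G5.

G5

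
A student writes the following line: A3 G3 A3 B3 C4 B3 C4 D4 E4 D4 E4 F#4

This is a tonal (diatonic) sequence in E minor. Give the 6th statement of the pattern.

Taking 4-note groups, the heads are A3, C4, E4: the pattern moves up a 3rd.
Extending up a 3rd: G4 → B4 → D5.
So cell 6 is D5 C5 D5 E5.

D5 C5 D5 E5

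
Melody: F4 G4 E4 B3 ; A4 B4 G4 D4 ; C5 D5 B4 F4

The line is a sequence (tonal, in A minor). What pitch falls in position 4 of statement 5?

With 4-note cells, note 4 of each statement runs B3, D4, F4.
Each moves up a 3rd. Continuing: A4 → C5.

C5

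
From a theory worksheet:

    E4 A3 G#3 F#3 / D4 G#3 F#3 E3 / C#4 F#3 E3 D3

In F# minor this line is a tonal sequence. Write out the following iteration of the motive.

Unit = 4 notes; the statements start on E4, D4, C#4, moving down a 2nd each time.
From B3 the diatonic shape gives B3 E3 D3 C#3.

B3 E3 D3 C#3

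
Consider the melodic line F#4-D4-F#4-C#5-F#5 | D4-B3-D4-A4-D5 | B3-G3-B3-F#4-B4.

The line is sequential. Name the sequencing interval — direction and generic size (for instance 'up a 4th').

Taking 5-note groups, the heads are F#4, D4, B3: the pattern moves down a 3rd.
From F#4 to D4: down a 3rd.

down a 3rd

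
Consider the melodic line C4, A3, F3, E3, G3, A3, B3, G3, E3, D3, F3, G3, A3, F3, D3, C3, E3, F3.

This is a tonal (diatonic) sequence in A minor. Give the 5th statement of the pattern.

F3 D3 B2 A2 C3 D3

With a 6-note motive the entries are C4, B3, A3, each down a 2nd from the previous.
Extending down a 2nd: G3 → F3.
From F3 the diatonic shape gives F3 D3 B2 A2 C3 D3.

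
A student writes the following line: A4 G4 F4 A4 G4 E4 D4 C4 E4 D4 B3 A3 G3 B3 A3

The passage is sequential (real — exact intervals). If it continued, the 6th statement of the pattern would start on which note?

With a 5-note motive the entries are A4, E4, B3, each down a 4th from the previous.
Continuing: F#3 → C#3 → G#2. Statement 6 starts on G#2.

G#2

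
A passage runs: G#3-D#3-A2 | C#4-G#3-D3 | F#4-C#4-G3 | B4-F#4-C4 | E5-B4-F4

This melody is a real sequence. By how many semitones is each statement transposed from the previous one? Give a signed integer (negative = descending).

5

With a 3-note motive the entries are G#3, C#4, F#4, B4, E5, each up a 4th from the previous.
G#3→C#4 is 61 − 56 = 5 semitones.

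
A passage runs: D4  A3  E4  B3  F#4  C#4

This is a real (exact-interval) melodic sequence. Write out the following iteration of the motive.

Taking 2-note groups, the heads are D4, E4, F#4: the pattern moves up a 2nd.
From G#4 the exact shape gives G#4 D#4.

G#4 D#4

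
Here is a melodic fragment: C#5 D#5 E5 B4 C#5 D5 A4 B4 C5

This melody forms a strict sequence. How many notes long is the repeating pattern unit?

3

Try groups of 3 (3 cells in 9 notes):
C#5 D#5 E5 | B4 C#5 D5 | A4 B4 C5
That's a consistent down a 2nd shift per cell, and no other grouping gives one.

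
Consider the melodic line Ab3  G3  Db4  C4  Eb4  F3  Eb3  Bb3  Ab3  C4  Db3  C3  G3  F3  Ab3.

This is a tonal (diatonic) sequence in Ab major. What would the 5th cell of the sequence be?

Taking 5-note groups, the heads are Ab3, F3, Db3: the pattern moves down a 3rd.
Carrying on: Bb2 → G2.
From G2 the diatonic shape gives G2 F2 C3 Bb2 Db3.

G2 F2 C3 Bb2 Db3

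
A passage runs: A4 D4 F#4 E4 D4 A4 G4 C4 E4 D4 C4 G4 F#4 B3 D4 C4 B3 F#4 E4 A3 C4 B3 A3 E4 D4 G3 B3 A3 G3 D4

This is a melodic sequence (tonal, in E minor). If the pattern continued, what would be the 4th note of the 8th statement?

E3

With 6-note cells, note 4 of each statement runs E4, D4, C4, B3, A3.
Each moves down a 2nd. Continuing: G3 → F#3 → E3.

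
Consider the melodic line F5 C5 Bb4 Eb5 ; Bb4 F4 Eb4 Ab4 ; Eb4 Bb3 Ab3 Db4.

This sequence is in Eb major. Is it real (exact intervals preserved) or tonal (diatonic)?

real

Each cell has the same semitone pattern (-5, -2, 5) — intervals are preserved exactly.
And Db4 lies outside Eb major, so the sequence is real rather than tonal.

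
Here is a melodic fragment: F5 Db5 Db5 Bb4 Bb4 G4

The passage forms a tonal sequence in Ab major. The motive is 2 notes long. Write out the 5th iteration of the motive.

Eb4 C4

With a 2-note motive the entries are F5, Db5, Bb4, each down a 3rd from the previous.
Extending down a 3rd: G4 → Eb4.
So cell 5 is Eb4 C4.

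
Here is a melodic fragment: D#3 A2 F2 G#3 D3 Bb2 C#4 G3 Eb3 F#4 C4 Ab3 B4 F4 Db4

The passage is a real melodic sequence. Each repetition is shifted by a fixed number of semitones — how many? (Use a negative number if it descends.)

5

Unit = 3 notes; the statements start on D#3, G#3, C#4, F#4, B4, moving up a 4th each time.
Counting half-steps from D#3 to G#3: 5.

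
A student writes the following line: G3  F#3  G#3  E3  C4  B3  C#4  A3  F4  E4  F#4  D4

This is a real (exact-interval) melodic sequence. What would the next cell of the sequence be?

Bb4 A4 B4 G4

With a 4-note motive the entries are G3, C4, F4, each up a 4th from the previous.
From Bb4 the exact shape gives Bb4 A4 B4 G4.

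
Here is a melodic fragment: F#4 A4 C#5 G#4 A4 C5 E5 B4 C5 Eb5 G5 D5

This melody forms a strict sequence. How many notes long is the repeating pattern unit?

4

Try groups of 4 (3 cells in 12 notes):
F#4 A4 C#5 G#4 | A4 C5 E5 B4 | C5 Eb5 G5 D5
Each cell is the previous one up a 3rd — so the unit is 4 notes.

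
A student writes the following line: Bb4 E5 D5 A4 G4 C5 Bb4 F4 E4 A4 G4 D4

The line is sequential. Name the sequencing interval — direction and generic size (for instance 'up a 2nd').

down a 3rd

Unit = 4 notes; the statements start on Bb4, G4, E4, moving down a 3rd each time.
From Bb4 to G4: down a 3rd.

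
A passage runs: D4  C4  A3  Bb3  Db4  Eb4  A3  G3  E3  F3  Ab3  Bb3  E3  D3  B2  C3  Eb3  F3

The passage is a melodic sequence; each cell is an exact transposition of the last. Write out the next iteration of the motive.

The 6-note cells begin on D4, A3, E3 — each down a 4th from the last.
From B2 the exact shape gives B2 A2 F#2 G2 Bb2 C3.

B2 A2 F#2 G2 Bb2 C3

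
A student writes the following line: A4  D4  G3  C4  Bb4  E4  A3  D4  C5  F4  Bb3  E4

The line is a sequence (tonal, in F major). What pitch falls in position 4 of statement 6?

Grouping in 4s, the 4th note of each cell is C4, D4, E4.
Extending up a 2nd: F4 → G4 → A4.

A4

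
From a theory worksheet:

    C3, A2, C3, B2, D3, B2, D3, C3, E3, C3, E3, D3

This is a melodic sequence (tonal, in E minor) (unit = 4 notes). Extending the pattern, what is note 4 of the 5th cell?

F#3

The unit is 4 notes. Position-4 pitches of the 3 shown cells: B2, C3, D3.
Extending up a 2nd: E3 → F#3.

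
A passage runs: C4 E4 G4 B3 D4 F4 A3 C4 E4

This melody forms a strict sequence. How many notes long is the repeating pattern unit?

3

9 notes total. Splitting into 3 groups of 3:
C4 E4 G4 | B3 D4 F4 | A3 C4 E4
That's a consistent down a 2nd shift per cell, and no other grouping gives one.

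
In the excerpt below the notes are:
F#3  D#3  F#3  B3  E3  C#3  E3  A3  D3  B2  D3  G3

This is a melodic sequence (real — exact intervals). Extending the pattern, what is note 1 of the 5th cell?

Bb2

With 4-note cells, note 1 of each statement runs F#3, E3, D3.
Extending down a 2nd: C3 → Bb2.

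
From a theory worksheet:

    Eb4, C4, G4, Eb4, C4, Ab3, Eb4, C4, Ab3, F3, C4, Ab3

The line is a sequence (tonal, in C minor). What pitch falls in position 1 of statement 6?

Bb2

The unit is 4 notes. Position-1 pitches of the 3 shown cells: Eb4, C4, Ab3.
Carrying that down a 3rd forward: F3 → D3 → Bb2.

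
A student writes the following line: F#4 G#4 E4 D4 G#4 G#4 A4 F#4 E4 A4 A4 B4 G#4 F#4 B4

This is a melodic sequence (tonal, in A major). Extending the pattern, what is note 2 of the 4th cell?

C#5

The unit is 5 notes. Position-2 pitches of the 3 shown cells: G#4, A4, B4.
From B4, up a 2nd gives C#5.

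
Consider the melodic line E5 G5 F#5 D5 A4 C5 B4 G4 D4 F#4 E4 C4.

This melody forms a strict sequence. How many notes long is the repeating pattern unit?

4

There are 12 notes; a 4-note unit gives 3 cells:
E5 G5 F#5 D5 | A4 C5 B4 G4 | D4 F#4 E4 C4
That's a consistent down a 5th shift per cell, and no other grouping gives one.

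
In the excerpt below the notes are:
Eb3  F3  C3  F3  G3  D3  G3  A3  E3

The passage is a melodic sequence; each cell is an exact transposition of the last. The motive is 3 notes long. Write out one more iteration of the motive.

A3 B3 F#3

Taking 3-note groups, the heads are Eb3, F3, G3: the pattern moves up a 2nd.
Statement 4 starts on A3 and keeps the same exact contour: A3 B3 F#3.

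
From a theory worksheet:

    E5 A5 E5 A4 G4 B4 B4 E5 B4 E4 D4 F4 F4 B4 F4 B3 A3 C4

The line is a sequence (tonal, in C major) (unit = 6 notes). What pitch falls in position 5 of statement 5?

The unit is 6 notes. Position-5 pitches of the 3 shown cells: G4, D4, A3.
Carrying that down a 4th forward: E3 → B2.

B2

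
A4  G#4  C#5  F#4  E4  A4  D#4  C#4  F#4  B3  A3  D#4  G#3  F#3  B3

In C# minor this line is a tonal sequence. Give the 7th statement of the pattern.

C#3 B2 E3

Taking 3-note groups, the heads are A4, F#4, D#4, B3, G#3: the pattern moves down a 3rd.
Continuing the starts: E3 → C#3.
So cell 7 is C#3 B2 E3.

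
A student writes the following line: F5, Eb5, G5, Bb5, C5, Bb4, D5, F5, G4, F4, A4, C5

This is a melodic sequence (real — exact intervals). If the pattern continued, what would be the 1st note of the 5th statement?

With 4-note cells, note 1 of each statement runs F5, C5, G4.
Each moves down a 4th. Continuing: D4 → A3.

A3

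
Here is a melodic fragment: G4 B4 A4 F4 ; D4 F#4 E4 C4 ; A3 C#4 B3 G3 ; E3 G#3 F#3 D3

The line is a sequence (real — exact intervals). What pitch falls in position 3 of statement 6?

G#2

With 4-note cells, note 3 of each statement runs A4, E4, B3, F#3.
Extending down a 4th: C#3 → G#2.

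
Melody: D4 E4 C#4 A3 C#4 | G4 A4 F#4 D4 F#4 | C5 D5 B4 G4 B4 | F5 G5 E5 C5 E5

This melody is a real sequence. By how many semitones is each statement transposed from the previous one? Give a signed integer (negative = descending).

With a 5-note motive the entries are D4, G4, C5, F5, each up a 4th from the previous.
Counting half-steps from D4 to G4: 5.

5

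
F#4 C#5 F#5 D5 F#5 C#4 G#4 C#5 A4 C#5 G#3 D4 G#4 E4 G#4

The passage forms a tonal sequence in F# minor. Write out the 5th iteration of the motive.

A2 E3 A3 F#3 A3

With a 5-note motive the entries are F#4, C#4, G#3, each down a 4th from the previous.
Extending down a 4th: D3 → A2.
From A2 the diatonic shape gives A2 E3 A3 F#3 A3.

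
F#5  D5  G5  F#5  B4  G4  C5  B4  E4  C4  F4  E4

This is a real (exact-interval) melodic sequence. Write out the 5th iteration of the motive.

D3 Bb2 Eb3 D3

With a 4-note motive the entries are F#5, B4, E4, each down a 5th from the previous.
Carrying on: A3 → D3.
Statement 5 starts on D3 and keeps the same exact contour: D3 Bb2 Eb3 D3.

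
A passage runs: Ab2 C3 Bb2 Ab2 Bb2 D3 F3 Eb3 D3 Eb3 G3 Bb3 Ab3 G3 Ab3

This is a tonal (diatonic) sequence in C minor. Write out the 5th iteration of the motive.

F4 Ab4 G4 F4 G4

Unit = 5 notes; the statements start on Ab2, D3, G3, moving up a 4th each time.
Continuing the starts: C4 → F4.
So cell 5 is F4 Ab4 G4 F4 G4.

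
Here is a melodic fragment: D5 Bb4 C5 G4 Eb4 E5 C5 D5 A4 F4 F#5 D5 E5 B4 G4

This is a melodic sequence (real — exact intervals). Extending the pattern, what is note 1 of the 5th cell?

The unit is 5 notes. Position-1 pitches of the 3 shown cells: D5, E5, F#5.
Extending up a 2nd: G#5 → A#5.

A#5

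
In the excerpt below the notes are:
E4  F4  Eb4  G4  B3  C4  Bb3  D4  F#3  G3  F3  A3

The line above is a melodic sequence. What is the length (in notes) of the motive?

4

12 notes total. Splitting into 3 groups of 4:
E4 F4 Eb4 G4 | B3 C4 Bb3 D4 | F#3 G3 F3 A3
Each cell is the previous one down a 4th — so the unit is 4 notes.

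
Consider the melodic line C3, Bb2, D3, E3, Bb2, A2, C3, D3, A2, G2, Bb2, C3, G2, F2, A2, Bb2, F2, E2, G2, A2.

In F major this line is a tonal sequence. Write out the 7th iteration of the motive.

D2 C2 E2 F2

With a 4-note motive the entries are C3, Bb2, A2, G2, F2, each down a 2nd from the previous.
Continuing the starts: E2 → D2.
From D2 the diatonic shape gives D2 C2 E2 F2.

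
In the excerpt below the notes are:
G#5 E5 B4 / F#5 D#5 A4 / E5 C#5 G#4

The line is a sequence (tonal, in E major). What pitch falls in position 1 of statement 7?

The unit is 3 notes. Position-1 pitches of the 3 shown cells: G#5, F#5, E5.
Extending down a 2nd: D#5 → C#5 → B4 → A4.

A4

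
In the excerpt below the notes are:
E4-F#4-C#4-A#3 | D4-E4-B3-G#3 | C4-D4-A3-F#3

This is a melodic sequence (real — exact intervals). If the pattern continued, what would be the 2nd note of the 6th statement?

The unit is 4 notes. Position-2 pitches of the 3 shown cells: F#4, E4, D4.
Carrying that down a 2nd forward: C4 → Bb3 → Ab3.

Ab3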